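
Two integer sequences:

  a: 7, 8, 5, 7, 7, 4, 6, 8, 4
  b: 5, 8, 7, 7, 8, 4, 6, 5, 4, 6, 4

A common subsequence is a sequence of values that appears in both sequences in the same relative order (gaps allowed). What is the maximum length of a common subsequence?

6

Let dp[i][j] be the LCS length of the first i values of a and the first j values of b. dp[i][j] = dp[i-1][j-1]+1 when the i-th and j-th values match, else max(dp[i-1][j], dp[i][j-1]).
    ·  5  8  7  7  8  4  6  5  4  6  4
 ·  0  0  0  0  0  0  0  0  0  0  0  0
 7  0  0  0  1  1  1  1  1  1  1  1  1
 8  0  0  1  1  1  2  2  2  2  2  2  2
 5  0  1  1  1  1  2  2  2  3  3  3  3
 7  0  1  1  2  2  2  2  2  3  3  3  3
 7  0  1  1  2  3  3  3  3  3  3  3  3
 4  0  1  1  2  3  3  4  4  4  4  4  4
 6  0  1  1  2  3  3  4  5  5  5  5  5
 8  0  1  2  2  3  4  4  5  5  5  5  5
 4  0  1  2  2  3  4  5  5  5  6  6  6
dp[9][11] = 6. One LCS (by backtracking along matches): 7, 8, 5, 4, 6, 4.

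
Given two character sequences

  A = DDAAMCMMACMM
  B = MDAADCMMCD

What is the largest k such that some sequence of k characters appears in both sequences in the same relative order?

7

Match D at A[2]=B[2], A at A[3]=B[3], A at A[4]=B[4], C at A[6]=B[6], M at A[7]=B[7], M at A[8]=B[8], C at A[10]=B[9] — 7 characters in the same relative order in both. dp[12][10] = 7 confirms this is the maximum.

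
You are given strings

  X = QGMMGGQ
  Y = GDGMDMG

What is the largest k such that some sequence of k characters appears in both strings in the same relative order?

4

Let dp[i][j] be the LCS length of the first i characters of X and the first j characters of Y. dp[i][j] = dp[i-1][j-1]+1 when the i-th and j-th characters match, else max(dp[i-1][j], dp[i][j-1]).
    ·  G  D  G  M  D  M  G
 ·  0  0  0  0  0  0  0  0
 Q  0  0  0  0  0  0  0  0
 G  0  1  1  1  1  1  1  1
 M  0  1  1  1  2  2  2  2
 M  0  1  1  1  2  2  3  3
 G  0  1  1  2  2  2  3  4
 G  0  1  1  2  2  2  3  4
 Q  0  1  1  2  2  2  3  4
dp[7][7] = 4. One LCS (by backtracking along matches): GMMG.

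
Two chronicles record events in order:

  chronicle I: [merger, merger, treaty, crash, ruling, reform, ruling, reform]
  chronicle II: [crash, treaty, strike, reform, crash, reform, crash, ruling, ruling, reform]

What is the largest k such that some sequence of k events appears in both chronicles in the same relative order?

5

Taking treaty [3,2], crash [4,7], ruling [5,8], ruling [7,9], reform [8,10] gives a common subsequence of length 5. The LCS DP gives dp[8][10] = 5, so this is optimal.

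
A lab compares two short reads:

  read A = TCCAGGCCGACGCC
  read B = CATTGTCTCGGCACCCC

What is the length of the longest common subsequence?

10

One common subsequence of length 10: T (read A #1, read B #6); then C (read A #2, read B #7); then C (read A #3, read B #9); then G (read A #5, read B #10); then G (read A #6, read B #11); then C (read A #7, read B #12); then C (read A #8, read B #14); then C (read A #11, read B #15); then C (read A #13, read B #16); then C (read A #14, read B #17). dp[14][17] = 10 confirms this is the maximum.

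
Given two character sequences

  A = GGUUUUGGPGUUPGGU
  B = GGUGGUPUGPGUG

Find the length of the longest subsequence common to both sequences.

Pick G at A[1]=B[1] → G at A[2]=B[2] → U at A[3]=B[3] → U at A[4]=B[6] → U at A[6]=B[8] → G at A[8]=B[9] → P at A[9]=B[10] → G at A[10]=B[11] → U at A[12]=B[12] → G at A[15]=B[13]; all 10 characters appear in both, in order, and the DP table's final entry dp[16][13] is also 10, so no common subsequence is longer.

10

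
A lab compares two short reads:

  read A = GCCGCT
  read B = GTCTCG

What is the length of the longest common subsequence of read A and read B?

Taking G at read A[1]=read B[1], then C at read A[2]=read B[3], then C at read A[3]=read B[5], then G at read A[4]=read B[6] gives a common subsequence of length 4, and the DP table's final entry dp[6][6] is also 4, so no common subsequence is longer.

4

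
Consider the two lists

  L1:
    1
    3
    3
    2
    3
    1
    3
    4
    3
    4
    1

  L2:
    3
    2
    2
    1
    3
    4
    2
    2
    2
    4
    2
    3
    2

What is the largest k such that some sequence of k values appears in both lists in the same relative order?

Let dp[i][j] be the LCS length of the first i values of L1 and the first j values of L2. dp[i][j] = dp[i-1][j-1]+1 when the i-th and j-th values match, else max(dp[i-1][j], dp[i][j-1]).
    ·  3  2  2  1  3  4  2  2  2  4  2  3  2
 ·  0  0  0  0  0  0  0  0  0  0  0  0  0  0
 1  0  0  0  0  1  1  1  1  1  1  1  1  1  1
 3  0  1  1  1  1  2  2  2  2  2  2  2  2  2
 3  0  1  1  1  1  2  2  2  2  2  2  2  3  3
 2  0  1  2  2  2  2  2  3  3  3  3  3  3  4
 3  0  1  2  2  2  3  3  3  3  3  3  3  4  4
 1  0  1  2  2  3  3  3  3  3  3  3  3  4  4
 3  0  1  2  2  3  4  4  4  4  4  4  4  4  4
 4  0  1  2  2  3  4  5  5  5  5  5  5  5  5
 3  0  1  2  2  3  4  5  5  5  5  5  5  6  6
 4  0  1  2  2  3  4  5  5  5  5  6  6  6  6
 1  0  1  2  2  3  4  5  5  5  5  6  6  6  6
dp[11][13] = 6. One LCS (by backtracking along matches): 3, 2, 1, 3, 4, 3.

6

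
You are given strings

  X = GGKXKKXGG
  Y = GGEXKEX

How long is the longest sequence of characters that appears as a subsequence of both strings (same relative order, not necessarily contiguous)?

Let dp[i][j] be the LCS length of the first i characters of X and the first j characters of Y. dp[i][j] = dp[i-1][j-1]+1 when the i-th and j-th characters match, else max(dp[i-1][j], dp[i][j-1]).
    ·  G  G  E  X  K  E  X
 ·  0  0  0  0  0  0  0  0
 G  0  1  1  1  1  1  1  1
 G  0  1  2  2  2  2  2  2
 K  0  1  2  2  2  3  3  3
 X  0  1  2  2  3  3  3  4
 K  0  1  2  2  3  4  4  4
 K  0  1  2  2  3  4  4  4
 X  0  1  2  2  3  4  4  5
 G  0  1  2  2  3  4  4  5
 G  0  1  2  2  3  4  4  5
dp[9][7] = 5. One LCS (by backtracking along matches): GGXKX.

5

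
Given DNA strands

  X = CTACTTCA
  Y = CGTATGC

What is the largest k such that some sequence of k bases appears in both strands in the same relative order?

Let dp[i][j] be the LCS length of the first i bases of X and the first j bases of Y. dp[i][j] = dp[i-1][j-1]+1 when the i-th and j-th bases match, else max(dp[i-1][j], dp[i][j-1]).
    ·  C  G  T  A  T  G  C
 ·  0  0  0  0  0  0  0  0
 C  0  1  1  1  1  1  1  1
 T  0  1  1  2  2  2  2  2
 A  0  1  1  2  3  3  3  3
 C  0  1  1  2  3  3  3  4
 T  0  1  1  2  3  4  4  4
 T  0  1  1  2  3  4  4  4
 C  0  1  1  2  3  4  4  5
 A  0  1  1  2  3  4  4  5
dp[8][7] = 5. One LCS (by backtracking along matches): CTATC.

5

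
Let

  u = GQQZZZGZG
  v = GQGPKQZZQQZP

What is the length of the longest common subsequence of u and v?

6

Let dp[i][j] be the LCS length of the first i characters of u and the first j characters of v. dp[i][j] = dp[i-1][j-1]+1 when the i-th and j-th characters match, else max(dp[i-1][j], dp[i][j-1]).
    ·  G  Q  G  P  K  Q  Z  Z  Q  Q  Z  P
 ·  0  0  0  0  0  0  0  0  0  0  0  0  0
 G  0  1  1  1  1  1  1  1  1  1  1  1  1
 Q  0  1  2  2  2  2  2  2  2  2  2  2  2
 Q  0  1  2  2  2  2  3  3  3  3  3  3  3
 Z  0  1  2  2  2  2  3  4  4  4  4  4  4
 Z  0  1  2  2  2  2  3  4  5  5  5  5  5
 Z  0  1  2  2  2  2  3  4  5  5  5  6  6
 G  0  1  2  3  3  3  3  4  5  5  5  6  6
 Z  0  1  2  3  3  3  3  4  5  5  5  6  6
 G  0  1  2  3  3  3  3  4  5  5  5  6  6
dp[9][12] = 6. One LCS (by backtracking along matches): GQQZZZ.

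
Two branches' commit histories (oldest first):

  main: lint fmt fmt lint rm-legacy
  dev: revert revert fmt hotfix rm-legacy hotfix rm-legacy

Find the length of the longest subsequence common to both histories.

2

Pick fmt [2,3] → rm-legacy [5,7]; all 2 commits appear in both, in order. Since dp[5][7] = 2, nothing longer is possible.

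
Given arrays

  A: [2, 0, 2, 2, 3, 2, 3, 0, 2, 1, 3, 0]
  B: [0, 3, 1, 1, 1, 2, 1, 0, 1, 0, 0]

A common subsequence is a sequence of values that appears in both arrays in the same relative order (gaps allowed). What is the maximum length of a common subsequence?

Taking 0 (A #2, B #1) → 3 (A #5, B #2) → 2 (A #6, B #6) → 0 (A #8, B #8) → 1 (A #10, B #9) → 0 (A #12, B #11) gives a common subsequence of length 6. Since dp[12][11] = 6, nothing longer is possible.

6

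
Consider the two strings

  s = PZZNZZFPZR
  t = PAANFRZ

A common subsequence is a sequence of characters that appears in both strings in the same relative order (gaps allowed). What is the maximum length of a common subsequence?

4

Let dp[i][j] be the LCS length of the first i characters of s and the first j characters of t. dp[i][j] = dp[i-1][j-1]+1 when the i-th and j-th characters match, else max(dp[i-1][j], dp[i][j-1]).
    ·  P  A  A  N  F  R  Z
 ·  0  0  0  0  0  0  0  0
 P  0  1  1  1  1  1  1  1
 Z  0  1  1  1  1  1  1  2
 Z  0  1  1  1  1  1  1  2
 N  0  1  1  1  2  2  2  2
 Z  0  1  1  1  2  2  2  3
 Z  0  1  1  1  2  2  2  3
 F  0  1  1  1  2  3  3  3
 P  0  1  1  1  2  3  3  3
 Z  0  1  1  1  2  3  3  4
 R  0  1  1  1  2  3  4  4
dp[10][7] = 4. One LCS (by backtracking along matches): PNFZ.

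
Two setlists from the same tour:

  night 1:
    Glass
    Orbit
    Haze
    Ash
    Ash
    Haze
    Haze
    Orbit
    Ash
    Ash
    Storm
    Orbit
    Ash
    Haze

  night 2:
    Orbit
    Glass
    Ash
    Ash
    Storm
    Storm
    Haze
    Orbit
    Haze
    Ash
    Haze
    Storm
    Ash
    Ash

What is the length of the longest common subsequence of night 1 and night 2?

8

Taking Glass at night 1[1]=night 2[2], Ash at night 1[4]=night 2[3], Ash at night 1[5]=night 2[4], Haze at night 1[6]=night 2[7], Haze at night 1[7]=night 2[9], Ash at night 1[9]=night 2[10], Ash at night 1[10]=night 2[13], Ash at night 1[13]=night 2[14] gives a common subsequence of length 8. The LCS DP gives dp[14][14] = 8, so this is optimal.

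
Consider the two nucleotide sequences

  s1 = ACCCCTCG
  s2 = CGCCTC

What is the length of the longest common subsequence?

Pick C at s1[2]=s2[1], C at s1[4]=s2[3], C at s1[5]=s2[4], T at s1[6]=s2[5], C at s1[7]=s2[6]; all 5 bases appear in both, in order, and the DP table's final entry dp[8][6] is also 5, so no common subsequence is longer.

5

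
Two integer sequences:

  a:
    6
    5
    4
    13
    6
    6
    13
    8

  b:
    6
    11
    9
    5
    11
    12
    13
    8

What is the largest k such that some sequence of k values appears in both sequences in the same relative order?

4

Let dp[i][j] be the LCS length of the first i values of a and the first j values of b. dp[i][j] = dp[i-1][j-1]+1 when the i-th and j-th values match, else max(dp[i-1][j], dp[i][j-1]).
    ·  6 11  9  5 11 12 13  8
 ·  0  0  0  0  0  0  0  0  0
 6  0  1  1  1  1  1  1  1  1
 5  0  1  1  1  2  2  2  2  2
 4  0  1  1  1  2  2  2  2  2
13  0  1  1  1  2  2  2  3  3
 6  0  1  1  1  2  2  2  3  3
 6  0  1  1  1  2  2  2  3  3
13  0  1  1  1  2  2  2  3  3
 8  0  1  1  1  2  2  2  3  4
dp[8][8] = 4. One LCS (by backtracking along matches): 6, 5, 13, 8.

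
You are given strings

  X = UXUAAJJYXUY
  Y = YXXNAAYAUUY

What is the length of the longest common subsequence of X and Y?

Pick X at X[2]=Y[3]; then A at X[4]=Y[5]; then A at X[5]=Y[6]; then Y at X[8]=Y[7]; then U at X[10]=Y[10]; then Y at X[11]=Y[11]; all 6 characters appear in both, in order. dp[11][11] = 6 confirms this is the maximum.

6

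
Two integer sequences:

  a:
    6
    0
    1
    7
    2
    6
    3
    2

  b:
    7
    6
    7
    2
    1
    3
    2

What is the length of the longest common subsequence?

Match 6 (a #1, b #2), then 7 (a #4, b #3), then 2 (a #5, b #4), then 3 (a #7, b #6), then 2 (a #8, b #7) — 5 values in the same relative order in both, and the DP table's final entry dp[8][7] is also 5, so no common subsequence is longer.

5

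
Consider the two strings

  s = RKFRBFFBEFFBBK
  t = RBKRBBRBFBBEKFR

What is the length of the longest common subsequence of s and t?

Pick R (s #1, t #1) → K (s #2, t #3) → R (s #4, t #4) → B (s #5, t #6) → B (s #8, t #8) → F (s #11, t #9) → B (s #12, t #10) → B (s #13, t #11) → K (s #14, t #13); all 9 characters appear in both, in order. Since dp[14][15] = 9, nothing longer is possible.

9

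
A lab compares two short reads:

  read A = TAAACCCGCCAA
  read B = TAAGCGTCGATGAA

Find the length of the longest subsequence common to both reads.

8

Pick T [1,1] → A [2,2] → A [3,3] → C [5,5] → C [6,8] → G [8,12] → A [11,13] → A [12,14]; all 8 bases appear in both, in order. dp[12][14] = 8 confirms this is the maximum.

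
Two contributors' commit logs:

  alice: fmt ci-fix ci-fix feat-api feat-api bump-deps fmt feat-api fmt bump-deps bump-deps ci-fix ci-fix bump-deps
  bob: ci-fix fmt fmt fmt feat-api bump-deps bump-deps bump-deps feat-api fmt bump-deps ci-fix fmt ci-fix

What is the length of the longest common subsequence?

8

Pick fmt at alice[1]=bob[4]; then feat-api at alice[4]=bob[5]; then bump-deps at alice[6]=bob[8]; then feat-api at alice[8]=bob[9]; then fmt at alice[9]=bob[10]; then bump-deps at alice[11]=bob[11]; then ci-fix at alice[12]=bob[12]; then ci-fix at alice[13]=bob[14]; all 8 commits appear in both, in order. The LCS DP gives dp[14][14] = 8, so this is optimal.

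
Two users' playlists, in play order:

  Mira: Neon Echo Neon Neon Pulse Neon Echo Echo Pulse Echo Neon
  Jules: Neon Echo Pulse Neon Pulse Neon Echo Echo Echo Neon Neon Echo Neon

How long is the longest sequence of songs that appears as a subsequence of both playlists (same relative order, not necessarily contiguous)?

One common subsequence of length 9: Neon [1,1], then Echo [2,2], then Neon [4,4], then Pulse [5,5], then Neon [6,6], then Echo [7,8], then Echo [8,9], then Echo [10,12], then Neon [11,13]. Since dp[11][13] = 9, nothing longer is possible.

9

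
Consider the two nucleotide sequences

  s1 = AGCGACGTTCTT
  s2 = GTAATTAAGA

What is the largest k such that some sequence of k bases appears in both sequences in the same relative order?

4

One common subsequence of length 4: A at s1[1]=s2[3], then A at s1[5]=s2[4], then T at s1[8]=s2[5], then T at s1[9]=s2[6]. Since dp[12][10] = 4, nothing longer is possible.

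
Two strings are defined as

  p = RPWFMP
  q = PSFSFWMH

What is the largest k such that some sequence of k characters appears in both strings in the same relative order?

3

Let dp[i][j] be the LCS length of the first i characters of p and the first j characters of q. dp[i][j] = dp[i-1][j-1]+1 when the i-th and j-th characters match, else max(dp[i-1][j], dp[i][j-1]).
    ·  P  S  F  S  F  W  M  H
 ·  0  0  0  0  0  0  0  0  0
 R  0  0  0  0  0  0  0  0  0
 P  0  1  1  1  1  1  1  1  1
 W  0  1  1  1  1  1  2  2  2
 F  0  1  1  2  2  2  2  2  2
 M  0  1  1  2  2  2  2  3  3
 P  0  1  1  2  2  2  2  3  3
dp[6][8] = 3. One LCS (by backtracking along matches): PWM.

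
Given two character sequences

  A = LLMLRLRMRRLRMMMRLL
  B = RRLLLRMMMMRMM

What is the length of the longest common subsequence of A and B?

9

Taking L (A #2, B #3); then L (A #4, B #4); then L (A #6, B #5); then R (A #7, B #6); then M (A #8, B #7); then M (A #13, B #8); then M (A #14, B #9); then M (A #15, B #10); then R (A #16, B #11) gives a common subsequence of length 9. The LCS DP gives dp[18][13] = 9, so this is optimal.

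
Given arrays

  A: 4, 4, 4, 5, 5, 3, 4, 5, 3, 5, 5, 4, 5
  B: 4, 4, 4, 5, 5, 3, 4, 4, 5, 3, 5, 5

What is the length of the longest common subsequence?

Pick 4 at A[1]=B[1]; then 4 at A[2]=B[2]; then 4 at A[3]=B[3]; then 5 at A[4]=B[4]; then 5 at A[5]=B[5]; then 3 at A[6]=B[6]; then 4 at A[7]=B[8]; then 5 at A[8]=B[9]; then 3 at A[9]=B[10]; then 5 at A[11]=B[11]; then 5 at A[13]=B[12]; all 11 values appear in both, in order, and the DP table's final entry dp[13][12] is also 11, so no common subsequence is longer.

11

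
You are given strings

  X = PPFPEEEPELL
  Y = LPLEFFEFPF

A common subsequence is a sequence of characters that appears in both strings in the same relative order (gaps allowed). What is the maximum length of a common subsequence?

Taking P at X[1]=Y[2]; then F at X[3]=Y[6]; then E at X[5]=Y[7]; then P at X[8]=Y[9] gives a common subsequence of length 4. Since dp[11][10] = 4, nothing longer is possible.

4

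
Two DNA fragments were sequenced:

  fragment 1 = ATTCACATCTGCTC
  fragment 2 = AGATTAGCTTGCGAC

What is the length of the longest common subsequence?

10

Taking A (fragment 1 #1, fragment 2 #3), then T (fragment 1 #2, fragment 2 #4), then T (fragment 1 #3, fragment 2 #5), then A (fragment 1 #5, fragment 2 #6), then C (fragment 1 #6, fragment 2 #8), then T (fragment 1 #8, fragment 2 #9), then T (fragment 1 #10, fragment 2 #10), then G (fragment 1 #11, fragment 2 #11), then C (fragment 1 #12, fragment 2 #12), then C (fragment 1 #14, fragment 2 #15) gives a common subsequence of length 10. Since dp[14][15] = 10, nothing longer is possible.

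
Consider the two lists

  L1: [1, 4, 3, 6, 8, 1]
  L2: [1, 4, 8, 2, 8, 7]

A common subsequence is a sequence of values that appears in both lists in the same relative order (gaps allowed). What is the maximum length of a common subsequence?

Pick 1 at L1[1]=L2[1] → 4 at L1[2]=L2[2] → 8 at L1[5]=L2[5]; all 3 values appear in both, in order, and the DP table's final entry dp[6][6] is also 3, so no common subsequence is longer.

3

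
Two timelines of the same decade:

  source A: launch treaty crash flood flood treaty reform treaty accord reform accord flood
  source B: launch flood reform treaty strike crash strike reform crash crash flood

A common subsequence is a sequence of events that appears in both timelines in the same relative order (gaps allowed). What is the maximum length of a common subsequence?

6

Taking launch at source A[1]=source B[1], then flood at source A[5]=source B[2], then reform at source A[7]=source B[3], then treaty at source A[8]=source B[4], then reform at source A[10]=source B[8], then flood at source A[12]=source B[11] gives a common subsequence of length 6. Since dp[12][11] = 6, nothing longer is possible.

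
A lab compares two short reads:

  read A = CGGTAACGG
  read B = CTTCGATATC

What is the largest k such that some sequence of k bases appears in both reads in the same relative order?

One common subsequence of length 5: C at read A[1]=read B[4]; then G at read A[2]=read B[5]; then T at read A[4]=read B[7]; then A at read A[5]=read B[8]; then C at read A[7]=read B[10], and the DP table's final entry dp[9][10] is also 5, so no common subsequence is longer.

5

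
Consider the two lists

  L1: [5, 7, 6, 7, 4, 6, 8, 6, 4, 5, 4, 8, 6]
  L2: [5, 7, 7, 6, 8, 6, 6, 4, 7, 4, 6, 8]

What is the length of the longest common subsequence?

9

One common subsequence of length 9: 5 at L1[1]=L2[1], 7 at L1[2]=L2[2], 7 at L1[4]=L2[3], 6 at L1[6]=L2[4], 8 at L1[7]=L2[5], 6 at L1[8]=L2[7], 4 at L1[9]=L2[8], 4 at L1[11]=L2[10], 8 at L1[12]=L2[12]. The LCS DP gives dp[13][12] = 9, so this is optimal.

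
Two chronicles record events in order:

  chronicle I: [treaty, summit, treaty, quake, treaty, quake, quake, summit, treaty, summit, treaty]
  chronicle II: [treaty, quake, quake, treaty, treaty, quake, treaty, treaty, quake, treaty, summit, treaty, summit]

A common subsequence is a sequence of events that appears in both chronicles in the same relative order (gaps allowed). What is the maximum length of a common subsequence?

Match treaty at chronicle I[1]=chronicle II[4], then treaty at chronicle I[3]=chronicle II[5], then quake at chronicle I[4]=chronicle II[6], then treaty at chronicle I[5]=chronicle II[8], then quake at chronicle I[6]=chronicle II[9], then summit at chronicle I[8]=chronicle II[11], then treaty at chronicle I[9]=chronicle II[12], then summit at chronicle I[10]=chronicle II[13] — 8 events in the same relative order in both. The LCS DP gives dp[11][13] = 8, so this is optimal.

8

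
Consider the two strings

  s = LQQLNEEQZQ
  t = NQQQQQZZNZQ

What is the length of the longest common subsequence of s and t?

5

Match Q [2,5]; then Q [3,6]; then N [5,9]; then Z [9,10]; then Q [10,11] — 5 characters in the same relative order in both. dp[10][11] = 5 confirms this is the maximum.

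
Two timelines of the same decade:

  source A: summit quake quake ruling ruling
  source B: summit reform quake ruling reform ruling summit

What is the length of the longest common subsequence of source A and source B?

4

Match summit at source A[1]=source B[1], then quake at source A[3]=source B[3], then ruling at source A[4]=source B[4], then ruling at source A[5]=source B[6] — 4 events in the same relative order in both. The LCS DP gives dp[5][7] = 4, so this is optimal.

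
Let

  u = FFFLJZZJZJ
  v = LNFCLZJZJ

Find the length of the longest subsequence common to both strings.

Pick F (u #1, v #3) → L (u #4, v #5) → Z (u #7, v #6) → J (u #8, v #7) → Z (u #9, v #8) → J (u #10, v #9); all 6 characters appear in both, in order. Since dp[10][9] = 6, nothing longer is possible.

6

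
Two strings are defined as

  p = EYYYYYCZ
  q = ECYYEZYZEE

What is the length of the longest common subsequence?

Pick E [1,1]; then Y [2,3]; then Y [3,4]; then Y [6,7]; then Z [8,8]; all 5 characters appear in both, in order. Since dp[8][10] = 5, nothing longer is possible.

5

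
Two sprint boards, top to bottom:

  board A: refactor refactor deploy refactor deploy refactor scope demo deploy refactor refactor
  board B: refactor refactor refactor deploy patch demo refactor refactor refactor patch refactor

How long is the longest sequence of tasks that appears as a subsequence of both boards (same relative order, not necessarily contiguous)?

7

Match refactor at board A[1]=board B[2], then refactor at board A[2]=board B[3], then deploy at board A[3]=board B[4], then refactor at board A[4]=board B[7], then refactor at board A[6]=board B[8], then refactor at board A[10]=board B[9], then refactor at board A[11]=board B[11] — 7 tasks in the same relative order in both. The LCS DP gives dp[11][11] = 7, so this is optimal.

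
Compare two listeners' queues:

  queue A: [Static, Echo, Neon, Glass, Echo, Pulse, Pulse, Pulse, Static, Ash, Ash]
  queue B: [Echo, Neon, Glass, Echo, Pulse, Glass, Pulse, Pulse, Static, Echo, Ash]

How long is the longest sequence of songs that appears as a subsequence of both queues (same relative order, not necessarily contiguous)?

Pick Echo [2,1] → Neon [3,2] → Glass [4,3] → Echo [5,4] → Pulse [6,5] → Pulse [7,7] → Pulse [8,8] → Static [9,9] → Ash [11,11]; all 9 songs appear in both, in order. dp[11][11] = 9 confirms this is the maximum.

9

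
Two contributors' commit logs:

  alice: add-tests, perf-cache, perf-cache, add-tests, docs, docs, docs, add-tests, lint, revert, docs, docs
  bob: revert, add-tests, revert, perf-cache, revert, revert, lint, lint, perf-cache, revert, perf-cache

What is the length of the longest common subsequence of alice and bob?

Match add-tests (alice #1, bob #2); then perf-cache (alice #2, bob #4); then perf-cache (alice #3, bob #9); then revert (alice #10, bob #10) — 4 commits in the same relative order in both. The LCS DP gives dp[12][11] = 4, so this is optimal.

4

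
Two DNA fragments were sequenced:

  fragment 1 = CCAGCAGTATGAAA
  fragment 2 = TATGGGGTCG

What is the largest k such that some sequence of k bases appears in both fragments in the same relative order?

5

Taking A [3,2] → G [4,6] → G [7,7] → T [8,8] → G [11,10] gives a common subsequence of length 5. Since dp[14][10] = 5, nothing longer is possible.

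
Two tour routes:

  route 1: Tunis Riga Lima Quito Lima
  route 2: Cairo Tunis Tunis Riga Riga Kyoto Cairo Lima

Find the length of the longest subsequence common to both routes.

3

Pick Tunis at route 1[1]=route 2[3] → Riga at route 1[2]=route 2[5] → Lima at route 1[5]=route 2[8]; all 3 stops appear in both, in order. Since dp[5][8] = 3, nothing longer is possible.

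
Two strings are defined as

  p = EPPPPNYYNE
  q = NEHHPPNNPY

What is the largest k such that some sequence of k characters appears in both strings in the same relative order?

5

Taking E at p[1]=q[2], then P at p[2]=q[5], then P at p[3]=q[6], then P at p[5]=q[9], then Y at p[8]=q[10] gives a common subsequence of length 5. Since dp[10][10] = 5, nothing longer is possible.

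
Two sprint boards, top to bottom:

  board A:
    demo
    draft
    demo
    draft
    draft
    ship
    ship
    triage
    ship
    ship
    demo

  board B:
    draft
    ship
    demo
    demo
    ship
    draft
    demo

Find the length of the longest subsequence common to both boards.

4

Match demo [1,3], then demo [3,4], then draft [5,6], then demo [11,7] — 4 tasks in the same relative order in both. Since dp[11][7] = 4, nothing longer is possible.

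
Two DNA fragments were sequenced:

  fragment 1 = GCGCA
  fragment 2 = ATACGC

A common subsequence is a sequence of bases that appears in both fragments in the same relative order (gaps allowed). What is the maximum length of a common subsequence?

Match C [2,4], G [3,5], C [4,6] — 3 bases in the same relative order in both. The LCS DP gives dp[5][6] = 3, so this is optimal.

3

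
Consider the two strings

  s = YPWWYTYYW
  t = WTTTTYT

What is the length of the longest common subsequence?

3

Let dp[i][j] be the LCS length of the first i characters of s and the first j characters of t. dp[i][j] = dp[i-1][j-1]+1 when the i-th and j-th characters match, else max(dp[i-1][j], dp[i][j-1]).
    ·  W  T  T  T  T  Y  T
 ·  0  0  0  0  0  0  0  0
 Y  0  0  0  0  0  0  1  1
 P  0  0  0  0  0  0  1  1
 W  0  1  1  1  1  1  1  1
 W  0  1  1  1  1  1  1  1
 Y  0  1  1  1  1  1  2  2
 T  0  1  2  2  2  2  2  3
 Y  0  1  2  2  2  2  3  3
 Y  0  1  2  2  2  2  3  3
 W  0  1  2  2  2  2  3  3
dp[9][7] = 3. One LCS (by backtracking along matches): WYT.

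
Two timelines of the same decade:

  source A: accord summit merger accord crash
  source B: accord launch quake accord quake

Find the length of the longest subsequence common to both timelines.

2

Taking accord (source A #1, source B #1) → accord (source A #4, source B #4) gives a common subsequence of length 2. Since dp[5][5] = 2, nothing longer is possible.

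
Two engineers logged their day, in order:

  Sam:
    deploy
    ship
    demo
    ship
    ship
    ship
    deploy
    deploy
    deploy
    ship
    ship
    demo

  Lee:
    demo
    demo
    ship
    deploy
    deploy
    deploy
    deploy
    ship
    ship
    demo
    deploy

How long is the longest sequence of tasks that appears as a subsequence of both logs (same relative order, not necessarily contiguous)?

Match demo at Sam[3]=Lee[2], then ship at Sam[4]=Lee[3], then deploy at Sam[7]=Lee[5], then deploy at Sam[8]=Lee[6], then deploy at Sam[9]=Lee[7], then ship at Sam[10]=Lee[8], then ship at Sam[11]=Lee[9], then demo at Sam[12]=Lee[10] — 8 tasks in the same relative order in both. dp[12][11] = 8 confirms this is the maximum.

8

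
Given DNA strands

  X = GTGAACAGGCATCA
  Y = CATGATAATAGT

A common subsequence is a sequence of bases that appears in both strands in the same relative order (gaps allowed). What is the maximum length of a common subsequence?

7

Taking G [1,4], then T [2,6], then A [4,7], then A [5,8], then A [7,10], then G [9,11], then T [12,12] gives a common subsequence of length 7. The LCS DP gives dp[14][12] = 7, so this is optimal.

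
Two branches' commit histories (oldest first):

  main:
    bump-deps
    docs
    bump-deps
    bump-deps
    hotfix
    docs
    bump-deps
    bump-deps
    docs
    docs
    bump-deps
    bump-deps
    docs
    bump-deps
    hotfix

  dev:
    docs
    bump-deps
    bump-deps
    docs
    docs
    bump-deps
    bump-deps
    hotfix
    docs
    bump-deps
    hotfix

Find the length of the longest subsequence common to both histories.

Match docs at main[6]=dev[1]; then bump-deps at main[7]=dev[2]; then bump-deps at main[8]=dev[3]; then docs at main[9]=dev[4]; then docs at main[10]=dev[5]; then bump-deps at main[11]=dev[6]; then bump-deps at main[12]=dev[7]; then docs at main[13]=dev[9]; then bump-deps at main[14]=dev[10]; then hotfix at main[15]=dev[11] — 10 commits in the same relative order in both. The LCS DP gives dp[15][11] = 10, so this is optimal.

10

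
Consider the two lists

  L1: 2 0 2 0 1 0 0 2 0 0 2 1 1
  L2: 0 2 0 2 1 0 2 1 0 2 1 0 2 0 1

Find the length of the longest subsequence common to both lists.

Taking 2 [1,2] → 0 [2,3] → 2 [3,4] → 0 [4,6] → 1 [5,8] → 0 [6,9] → 0 [7,12] → 2 [8,13] → 0 [10,14] → 1 [13,15] gives a common subsequence of length 10. The LCS DP gives dp[13][15] = 10, so this is optimal.

10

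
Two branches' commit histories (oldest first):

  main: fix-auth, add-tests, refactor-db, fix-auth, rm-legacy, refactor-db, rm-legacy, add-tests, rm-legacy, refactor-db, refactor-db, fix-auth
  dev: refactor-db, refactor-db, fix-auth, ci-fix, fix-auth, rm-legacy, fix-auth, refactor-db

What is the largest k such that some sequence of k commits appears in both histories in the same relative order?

Taking fix-auth at main[1]=dev[3], fix-auth at main[4]=dev[5], rm-legacy at main[5]=dev[6], refactor-db at main[11]=dev[8] gives a common subsequence of length 4. Since dp[12][8] = 4, nothing longer is possible.

4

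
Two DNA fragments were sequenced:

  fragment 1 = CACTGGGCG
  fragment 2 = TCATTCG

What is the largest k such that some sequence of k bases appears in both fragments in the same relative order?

Let dp[i][j] be the LCS length of the first i bases of fragment 1 and the first j bases of fragment 2. dp[i][j] = dp[i-1][j-1]+1 when the i-th and j-th bases match, else max(dp[i-1][j], dp[i][j-1]).
    ·  T  C  A  T  T  C  G
 ·  0  0  0  0  0  0  0  0
 C  0  0  1  1  1  1  1  1
 A  0  0  1  2  2  2  2  2
 C  0  0  1  2  2  2  3  3
 T  0  1  1  2  3  3  3  3
 G  0  1  1  2  3  3  3  4
 G  0  1  1  2  3  3  3  4
 G  0  1  1  2  3  3  3  4
 C  0  1  2  2  3  3  4  4
 G  0  1  2  2  3  3  4  5
dp[9][7] = 5. One LCS (by backtracking along matches): CATCG.

5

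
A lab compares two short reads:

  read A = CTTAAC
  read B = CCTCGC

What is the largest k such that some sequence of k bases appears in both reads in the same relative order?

Let dp[i][j] be the LCS length of the first i bases of read A and the first j bases of read B. dp[i][j] = dp[i-1][j-1]+1 when the i-th and j-th bases match, else max(dp[i-1][j], dp[i][j-1]).
    ·  C  C  T  C  G  C
 ·  0  0  0  0  0  0  0
 C  0  1  1  1  1  1  1
 T  0  1  1  2  2  2  2
 T  0  1  1  2  2  2  2
 A  0  1  1  2  2  2  2
 A  0  1  1  2  2  2  2
 C  0  1  2  2  3  3  3
dp[6][6] = 3. One LCS (by backtracking along matches): CTC.

3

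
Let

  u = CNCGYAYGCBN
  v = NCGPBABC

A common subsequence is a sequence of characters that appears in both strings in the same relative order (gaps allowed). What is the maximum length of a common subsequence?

5

Let dp[i][j] be the LCS length of the first i characters of u and the first j characters of v. dp[i][j] = dp[i-1][j-1]+1 when the i-th and j-th characters match, else max(dp[i-1][j], dp[i][j-1]).
    ·  N  C  G  P  B  A  B  C
 ·  0  0  0  0  0  0  0  0  0
 C  0  0  1  1  1  1  1  1  1
 N  0  1  1  1  1  1  1  1  1
 C  0  1  2  2  2  2  2  2  2
 G  0  1  2  3  3  3  3  3  3
 Y  0  1  2  3  3  3  3  3  3
 A  0  1  2  3  3  3  4  4  4
 Y  0  1  2  3  3  3  4  4  4
 G  0  1  2  3  3  3  4  4  4
 C  0  1  2  3  3  3  4  4  5
 B  0  1  2  3  3  4  4  5  5
 N  0  1  2  3  3  4  4  5  5
dp[11][8] = 5. One LCS (by backtracking along matches): NCGAC.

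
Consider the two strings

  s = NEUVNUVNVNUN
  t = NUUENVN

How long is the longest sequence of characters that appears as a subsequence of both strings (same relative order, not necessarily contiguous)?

One common subsequence of length 6: N (s #1, t #1), then U (s #3, t #2), then U (s #6, t #3), then N (s #8, t #5), then V (s #9, t #6), then N (s #12, t #7). dp[12][7] = 6 confirms this is the maximum.

6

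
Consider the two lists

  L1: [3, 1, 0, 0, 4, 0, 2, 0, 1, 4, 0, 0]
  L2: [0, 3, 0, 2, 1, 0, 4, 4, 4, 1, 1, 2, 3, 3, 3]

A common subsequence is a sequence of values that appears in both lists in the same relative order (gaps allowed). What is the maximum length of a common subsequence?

Taking 3 at L1[1]=L2[2], 1 at L1[2]=L2[5], 0 at L1[3]=L2[6], 4 at L1[5]=L2[9], 2 at L1[7]=L2[12] gives a common subsequence of length 5. Since dp[12][15] = 5, nothing longer is possible.

5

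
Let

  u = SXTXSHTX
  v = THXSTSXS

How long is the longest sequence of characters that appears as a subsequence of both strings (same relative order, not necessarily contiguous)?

One common subsequence of length 5: T (u #3, v #1) → X (u #4, v #3) → S (u #5, v #4) → T (u #7, v #5) → X (u #8, v #7). Since dp[8][8] = 5, nothing longer is possible.

5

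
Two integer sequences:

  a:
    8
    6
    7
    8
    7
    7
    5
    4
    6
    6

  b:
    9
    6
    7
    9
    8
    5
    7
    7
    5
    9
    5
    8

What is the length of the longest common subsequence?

Match 6 [2,2]; then 7 [3,3]; then 8 [4,5]; then 7 [5,7]; then 7 [6,8]; then 5 [7,11] — 6 values in the same relative order in both, and the DP table's final entry dp[10][12] is also 6, so no common subsequence is longer.

6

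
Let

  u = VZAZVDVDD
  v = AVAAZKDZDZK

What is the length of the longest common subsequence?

5

Pick V [1,2], A [3,4], Z [4,5], D [6,7], D [8,9]; all 5 characters appear in both, in order. Since dp[9][11] = 5, nothing longer is possible.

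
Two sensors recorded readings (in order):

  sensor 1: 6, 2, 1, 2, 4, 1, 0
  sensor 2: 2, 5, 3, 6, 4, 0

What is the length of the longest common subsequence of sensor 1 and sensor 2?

3

Taking 6 at sensor 1[1]=sensor 2[4], 4 at sensor 1[5]=sensor 2[5], 0 at sensor 1[7]=sensor 2[6] gives a common subsequence of length 3. The LCS DP gives dp[7][6] = 3, so this is optimal.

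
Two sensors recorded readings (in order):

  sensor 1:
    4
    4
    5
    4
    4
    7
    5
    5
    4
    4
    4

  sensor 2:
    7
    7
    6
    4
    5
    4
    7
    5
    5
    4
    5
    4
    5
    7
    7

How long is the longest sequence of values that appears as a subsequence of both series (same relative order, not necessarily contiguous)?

8

Taking 4 at sensor 1[2]=sensor 2[4]; then 5 at sensor 1[3]=sensor 2[5]; then 4 at sensor 1[5]=sensor 2[6]; then 7 at sensor 1[6]=sensor 2[7]; then 5 at sensor 1[7]=sensor 2[8]; then 5 at sensor 1[8]=sensor 2[9]; then 4 at sensor 1[9]=sensor 2[10]; then 4 at sensor 1[10]=sensor 2[12] gives a common subsequence of length 8. dp[11][15] = 8 confirms this is the maximum.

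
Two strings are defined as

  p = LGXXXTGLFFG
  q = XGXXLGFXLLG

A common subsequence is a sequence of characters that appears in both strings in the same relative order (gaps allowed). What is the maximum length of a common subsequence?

Taking G at p[2]=q[2], X at p[3]=q[3], X at p[4]=q[4], X at p[5]=q[8], L at p[8]=q[10], G at p[11]=q[11] gives a common subsequence of length 6. Since dp[11][11] = 6, nothing longer is possible.

6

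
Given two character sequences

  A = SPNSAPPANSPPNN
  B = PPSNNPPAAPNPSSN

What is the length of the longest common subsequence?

Taking S at A[1]=B[3], N at A[3]=B[5], P at A[6]=B[6], P at A[7]=B[7], A at A[8]=B[9], N at A[9]=B[11], S at A[10]=B[14], N at A[14]=B[15] gives a common subsequence of length 8. dp[14][15] = 8 confirms this is the maximum.

8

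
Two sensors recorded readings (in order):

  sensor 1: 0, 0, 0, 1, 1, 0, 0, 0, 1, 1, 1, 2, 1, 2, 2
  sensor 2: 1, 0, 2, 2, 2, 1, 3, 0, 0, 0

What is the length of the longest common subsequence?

5

Match 0 at sensor 1[1]=sensor 2[2], then 1 at sensor 1[4]=sensor 2[6], then 0 at sensor 1[6]=sensor 2[8], then 0 at sensor 1[7]=sensor 2[9], then 0 at sensor 1[8]=sensor 2[10] — 5 values in the same relative order in both. Since dp[15][10] = 5, nothing longer is possible.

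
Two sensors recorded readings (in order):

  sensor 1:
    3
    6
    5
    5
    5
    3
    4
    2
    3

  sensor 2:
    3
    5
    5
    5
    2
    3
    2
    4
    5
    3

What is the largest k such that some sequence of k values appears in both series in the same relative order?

7

Let dp[i][j] be the LCS length of the first i values of sensor 1 and the first j values of sensor 2. dp[i][j] = dp[i-1][j-1]+1 when the i-th and j-th values match, else max(dp[i-1][j], dp[i][j-1]).
    ·  3  5  5  5  2  3  2  4  5  3
 ·  0  0  0  0  0  0  0  0  0  0  0
 3  0  1  1  1  1  1  1  1  1  1  1
 6  0  1  1  1  1  1  1  1  1  1  1
 5  0  1  2  2  2  2  2  2  2  2  2
 5  0  1  2  3  3  3  3  3  3  3  3
 5  0  1  2  3  4  4  4  4  4  4  4
 3  0  1  2  3  4  4  5  5  5  5  5
 4  0  1  2  3  4  4  5  5  6  6  6
 2  0  1  2  3  4  5  5  6  6  6  6
 3  0  1  2  3  4  5  6  6  6  6  7
dp[9][10] = 7. One LCS (by backtracking along matches): 3, 5, 5, 5, 3, 4, 3.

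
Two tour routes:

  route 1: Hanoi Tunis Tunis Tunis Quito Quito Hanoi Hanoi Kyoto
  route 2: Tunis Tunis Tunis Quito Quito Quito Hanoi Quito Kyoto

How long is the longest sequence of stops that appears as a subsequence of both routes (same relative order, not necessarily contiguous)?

7

One common subsequence of length 7: Tunis (route 1 #2, route 2 #1); then Tunis (route 1 #3, route 2 #2); then Tunis (route 1 #4, route 2 #3); then Quito (route 1 #5, route 2 #5); then Quito (route 1 #6, route 2 #6); then Hanoi (route 1 #7, route 2 #7); then Kyoto (route 1 #9, route 2 #9). dp[9][9] = 7 confirms this is the maximum.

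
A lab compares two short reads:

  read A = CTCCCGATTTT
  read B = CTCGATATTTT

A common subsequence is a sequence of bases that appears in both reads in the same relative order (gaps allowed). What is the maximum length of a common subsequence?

Let dp[i][j] be the LCS length of the first i bases of read A and the first j bases of read B. dp[i][j] = dp[i-1][j-1]+1 when the i-th and j-th bases match, else max(dp[i-1][j], dp[i][j-1]).
    ·  C  T  C  G  A  T  A  T  T  T  T
 ·  0  0  0  0  0  0  0  0  0  0  0  0
 C  0  1  1  1  1  1  1  1  1  1  1  1
 T  0  1  2  2  2  2  2  2  2  2  2  2
 C  0  1  2  3  3  3  3  3  3  3  3  3
 C  0  1  2  3  3  3  3  3  3  3  3  3
 C  0  1  2  3  3  3  3  3  3  3  3  3
 G  0  1  2  3  4  4  4  4  4  4  4  4
 A  0  1  2  3  4  5  5  5  5  5  5  5
 T  0  1  2  3  4  5  6  6  6  6  6  6
 T  0  1  2  3  4  5  6  6  7  7  7  7
 T  0  1  2  3  4  5  6  6  7  8  8  8
 T  0  1  2  3  4  5  6  6  7  8  9  9
dp[11][11] = 9. One LCS (by backtracking along matches): CTCGATTTT.

9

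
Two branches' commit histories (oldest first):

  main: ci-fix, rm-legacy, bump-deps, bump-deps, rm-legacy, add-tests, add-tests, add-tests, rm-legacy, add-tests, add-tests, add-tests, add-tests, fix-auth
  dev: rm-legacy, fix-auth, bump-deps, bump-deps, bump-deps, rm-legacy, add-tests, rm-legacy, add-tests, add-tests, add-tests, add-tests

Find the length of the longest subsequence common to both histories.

One common subsequence of length 10: rm-legacy at main[2]=dev[1]; then bump-deps at main[3]=dev[4]; then bump-deps at main[4]=dev[5]; then rm-legacy at main[5]=dev[6]; then add-tests at main[8]=dev[7]; then rm-legacy at main[9]=dev[8]; then add-tests at main[10]=dev[9]; then add-tests at main[11]=dev[10]; then add-tests at main[12]=dev[11]; then add-tests at main[13]=dev[12]. Since dp[14][12] = 10, nothing longer is possible.

10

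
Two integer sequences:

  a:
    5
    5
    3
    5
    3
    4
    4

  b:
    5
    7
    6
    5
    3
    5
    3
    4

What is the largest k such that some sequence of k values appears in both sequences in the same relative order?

Let dp[i][j] be the LCS length of the first i values of a and the first j values of b. dp[i][j] = dp[i-1][j-1]+1 when the i-th and j-th values match, else max(dp[i-1][j], dp[i][j-1]).
    ·  5  7  6  5  3  5  3  4
 ·  0  0  0  0  0  0  0  0  0
 5  0  1  1  1  1  1  1  1  1
 5  0  1  1  1  2  2  2  2  2
 3  0  1  1  1  2  3  3  3  3
 5  0  1  1  1  2  3  4  4  4
 3  0  1  1  1  2  3  4  5  5
 4  0  1  1  1  2  3  4  5  6
 4  0  1  1  1  2  3  4  5  6
dp[7][8] = 6. One LCS (by backtracking along matches): 5, 5, 3, 5, 3, 4.

6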